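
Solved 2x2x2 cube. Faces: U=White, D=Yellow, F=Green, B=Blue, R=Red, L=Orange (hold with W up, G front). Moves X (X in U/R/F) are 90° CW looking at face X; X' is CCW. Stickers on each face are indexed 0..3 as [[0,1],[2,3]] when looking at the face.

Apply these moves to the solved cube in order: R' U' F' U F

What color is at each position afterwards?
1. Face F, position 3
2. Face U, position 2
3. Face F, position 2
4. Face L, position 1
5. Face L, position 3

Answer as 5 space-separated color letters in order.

Answer: W W G B O

Derivation:
After move 1 (R'): R=RRRR U=WBWB F=GWGW D=YGYG B=YBYB
After move 2 (U'): U=BBWW F=OOGW R=GWRR B=RRYB L=YBOO
After move 3 (F'): F=OWOG U=BBGR R=GWYR D=BOYG L=YWOW
After move 4 (U): U=GBRB F=GWOG R=RRYR B=YWYB L=OWOW
After move 5 (F): F=OGGW U=GBWW R=RRBR D=YRYG L=OBOO
Query 1: F[3] = W
Query 2: U[2] = W
Query 3: F[2] = G
Query 4: L[1] = B
Query 5: L[3] = O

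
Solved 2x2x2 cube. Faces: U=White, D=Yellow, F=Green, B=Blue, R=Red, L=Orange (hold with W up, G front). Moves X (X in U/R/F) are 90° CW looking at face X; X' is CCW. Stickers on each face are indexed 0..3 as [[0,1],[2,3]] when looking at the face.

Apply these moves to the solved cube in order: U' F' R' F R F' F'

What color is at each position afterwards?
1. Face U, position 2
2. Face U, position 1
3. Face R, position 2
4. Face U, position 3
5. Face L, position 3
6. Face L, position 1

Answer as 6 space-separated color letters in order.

After move 1 (U'): U=WWWW F=OOGG R=GGRR B=RRBB L=BBOO
After move 2 (F'): F=OGOG U=WWGR R=YGYR D=BOYY L=BWOW
After move 3 (R'): R=GRYY U=WBGR F=OWOR D=BGYG B=YROB
After move 4 (F): F=OORW U=WBWW R=GRRY D=YGYG L=BBOG
After move 5 (R): R=RGYR U=WOWW F=OGRG D=YOYY B=WRBB
After move 6 (F'): F=GGOR U=WORY R=OGYR D=BGYY L=BWOW
After move 7 (F'): F=GRGO U=WOOY R=GGBR D=WWYY L=BYOR
Query 1: U[2] = O
Query 2: U[1] = O
Query 3: R[2] = B
Query 4: U[3] = Y
Query 5: L[3] = R
Query 6: L[1] = Y

Answer: O O B Y R Y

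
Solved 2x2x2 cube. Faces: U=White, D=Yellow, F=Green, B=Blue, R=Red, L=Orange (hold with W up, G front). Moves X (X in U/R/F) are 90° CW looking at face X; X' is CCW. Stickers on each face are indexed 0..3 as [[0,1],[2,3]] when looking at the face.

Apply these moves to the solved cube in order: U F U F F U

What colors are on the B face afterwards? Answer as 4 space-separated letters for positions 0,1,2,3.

After move 1 (U): U=WWWW F=RRGG R=BBRR B=OOBB L=GGOO
After move 2 (F): F=GRGR U=WWOG R=WBWR D=RBYY L=GYOY
After move 3 (U): U=OWGW F=WBGR R=OOWR B=GYBB L=GROY
After move 4 (F): F=GWRB U=OWYR R=GOWR D=WOYY L=GROB
After move 5 (F): F=RGBW U=OWBR R=YORR D=WGYY L=GWOO
After move 6 (U): U=BORW F=YOBW R=GYRR B=GWBB L=RGOO
Query: B face = GWBB

Answer: G W B B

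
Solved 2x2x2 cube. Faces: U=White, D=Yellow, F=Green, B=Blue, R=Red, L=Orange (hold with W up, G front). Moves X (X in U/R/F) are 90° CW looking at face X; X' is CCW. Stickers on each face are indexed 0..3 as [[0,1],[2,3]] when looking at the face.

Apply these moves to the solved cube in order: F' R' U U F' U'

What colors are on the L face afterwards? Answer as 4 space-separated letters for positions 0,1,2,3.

Answer: G W O B

Derivation:
After move 1 (F'): F=GGGG U=WWRR R=YRYR D=OOYY L=OWOW
After move 2 (R'): R=RRYY U=WBRB F=GWGR D=OGYG B=YBOB
After move 3 (U): U=RWBB F=RRGR R=YBYY B=OWOB L=GWOW
After move 4 (U): U=BRBW F=YBGR R=OWYY B=GWOB L=RROW
After move 5 (F'): F=BRYG U=BROY R=GWOY D=RWYG L=RWOB
After move 6 (U'): U=RYBO F=RWYG R=BROY B=GWOB L=GWOB
Query: L face = GWOB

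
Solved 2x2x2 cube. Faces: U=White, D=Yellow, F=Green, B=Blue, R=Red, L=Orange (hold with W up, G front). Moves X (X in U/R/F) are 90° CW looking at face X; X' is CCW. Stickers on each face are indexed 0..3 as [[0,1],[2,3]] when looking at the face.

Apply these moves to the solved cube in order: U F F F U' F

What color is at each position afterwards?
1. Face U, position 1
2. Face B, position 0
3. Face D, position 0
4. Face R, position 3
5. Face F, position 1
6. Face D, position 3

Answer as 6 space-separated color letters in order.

Answer: R Y Y R G Y

Derivation:
After move 1 (U): U=WWWW F=RRGG R=BBRR B=OOBB L=GGOO
After move 2 (F): F=GRGR U=WWOG R=WBWR D=RBYY L=GYOY
After move 3 (F): F=GGRR U=WWYY R=OBGR D=WWYY L=GROB
After move 4 (F): F=RGRG U=WWBR R=YBYR D=GOYY L=GWOW
After move 5 (U'): U=WRWB F=GWRG R=RGYR B=YBBB L=OOOW
After move 6 (F): F=RGGW U=WRWO R=WGBR D=YRYY L=OGOO
Query 1: U[1] = R
Query 2: B[0] = Y
Query 3: D[0] = Y
Query 4: R[3] = R
Query 5: F[1] = G
Query 6: D[3] = Y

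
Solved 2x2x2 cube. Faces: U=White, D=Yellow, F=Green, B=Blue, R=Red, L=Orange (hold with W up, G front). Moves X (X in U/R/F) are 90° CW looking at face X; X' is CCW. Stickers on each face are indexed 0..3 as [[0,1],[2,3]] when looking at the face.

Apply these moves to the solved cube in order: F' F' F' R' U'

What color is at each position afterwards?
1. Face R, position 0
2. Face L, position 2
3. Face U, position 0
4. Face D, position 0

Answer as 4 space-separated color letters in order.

After move 1 (F'): F=GGGG U=WWRR R=YRYR D=OOYY L=OWOW
After move 2 (F'): F=GGGG U=WWYY R=OROR D=WWYY L=OROR
After move 3 (F'): F=GGGG U=WWOO R=WRWR D=RRYY L=OYOY
After move 4 (R'): R=RRWW U=WBOB F=GWGO D=RGYG B=YBRB
After move 5 (U'): U=BBWO F=OYGO R=GWWW B=RRRB L=YBOY
Query 1: R[0] = G
Query 2: L[2] = O
Query 3: U[0] = B
Query 4: D[0] = R

Answer: G O B R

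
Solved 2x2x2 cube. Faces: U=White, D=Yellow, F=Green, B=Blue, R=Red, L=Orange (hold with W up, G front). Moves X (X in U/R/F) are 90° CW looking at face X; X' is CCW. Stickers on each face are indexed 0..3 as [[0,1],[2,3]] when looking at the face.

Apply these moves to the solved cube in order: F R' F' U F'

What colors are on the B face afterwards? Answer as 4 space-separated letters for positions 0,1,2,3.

After move 1 (F): F=GGGG U=WWOO R=WRWR D=RRYY L=OYOY
After move 2 (R'): R=RRWW U=WBOB F=GWGO D=RGYG B=YBRB
After move 3 (F'): F=WOGG U=WBRW R=GRRW D=YYYG L=OBOO
After move 4 (U): U=RWWB F=GRGG R=YBRW B=OBRB L=WOOO
After move 5 (F'): F=RGGG U=RWYR R=YBYW D=OOYG L=WBOW
Query: B face = OBRB

Answer: O B R B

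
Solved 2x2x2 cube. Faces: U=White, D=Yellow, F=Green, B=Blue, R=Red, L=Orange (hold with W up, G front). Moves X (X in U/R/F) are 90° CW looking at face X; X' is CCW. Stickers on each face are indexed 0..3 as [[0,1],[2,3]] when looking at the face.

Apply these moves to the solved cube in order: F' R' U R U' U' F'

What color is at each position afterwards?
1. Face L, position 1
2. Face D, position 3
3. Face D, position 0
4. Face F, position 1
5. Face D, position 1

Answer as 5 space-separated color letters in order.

After move 1 (F'): F=GGGG U=WWRR R=YRYR D=OOYY L=OWOW
After move 2 (R'): R=RRYY U=WBRB F=GWGR D=OGYG B=YBOB
After move 3 (U): U=RWBB F=RRGR R=YBYY B=OWOB L=GWOW
After move 4 (R): R=YYYB U=RRBR F=RGGG D=OOYO B=BWWB
After move 5 (U'): U=RRRB F=GWGG R=RGYB B=YYWB L=BWOW
After move 6 (U'): U=RBRR F=BWGG R=GWYB B=RGWB L=YYOW
After move 7 (F'): F=WGBG U=RBGY R=OWOB D=YWYO L=YROR
Query 1: L[1] = R
Query 2: D[3] = O
Query 3: D[0] = Y
Query 4: F[1] = G
Query 5: D[1] = W

Answer: R O Y G W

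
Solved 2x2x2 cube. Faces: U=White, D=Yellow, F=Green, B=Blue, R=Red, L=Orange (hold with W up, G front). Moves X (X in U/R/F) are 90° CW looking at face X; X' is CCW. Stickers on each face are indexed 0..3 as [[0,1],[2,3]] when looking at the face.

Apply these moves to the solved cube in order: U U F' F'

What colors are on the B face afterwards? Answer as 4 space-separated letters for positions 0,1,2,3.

Answer: G G B B

Derivation:
After move 1 (U): U=WWWW F=RRGG R=BBRR B=OOBB L=GGOO
After move 2 (U): U=WWWW F=BBGG R=OORR B=GGBB L=RROO
After move 3 (F'): F=BGBG U=WWOR R=YOYR D=ROYY L=RWOW
After move 4 (F'): F=GGBB U=WWYY R=OORR D=WWYY L=RROO
Query: B face = GGBB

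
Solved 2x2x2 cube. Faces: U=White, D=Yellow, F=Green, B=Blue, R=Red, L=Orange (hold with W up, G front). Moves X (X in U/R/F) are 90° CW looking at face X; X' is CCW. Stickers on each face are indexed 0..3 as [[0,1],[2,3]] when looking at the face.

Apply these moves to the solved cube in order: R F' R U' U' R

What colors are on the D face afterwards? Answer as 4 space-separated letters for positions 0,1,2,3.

Answer: O G Y Y

Derivation:
After move 1 (R): R=RRRR U=WGWG F=GYGY D=YBYB B=WBWB
After move 2 (F'): F=YYGG U=WGRR R=BRYR D=OOYB L=OGOW
After move 3 (R): R=YBRR U=WYRG F=YOGB D=OWYW B=RBGB
After move 4 (U'): U=YGWR F=OGGB R=YORR B=YBGB L=RBOW
After move 5 (U'): U=GRYW F=RBGB R=OGRR B=YOGB L=YBOW
After move 6 (R): R=RORG U=GBYB F=RWGW D=OGYY B=WORB
Query: D face = OGYY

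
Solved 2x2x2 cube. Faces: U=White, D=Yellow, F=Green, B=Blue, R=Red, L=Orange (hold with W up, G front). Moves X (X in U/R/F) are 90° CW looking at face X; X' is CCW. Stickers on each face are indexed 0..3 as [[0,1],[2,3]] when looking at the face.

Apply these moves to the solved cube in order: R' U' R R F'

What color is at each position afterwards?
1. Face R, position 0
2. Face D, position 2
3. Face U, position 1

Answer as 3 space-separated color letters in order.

Answer: B Y G

Derivation:
After move 1 (R'): R=RRRR U=WBWB F=GWGW D=YGYG B=YBYB
After move 2 (U'): U=BBWW F=OOGW R=GWRR B=RRYB L=YBOO
After move 3 (R): R=RGRW U=BOWW F=OGGG D=YYYR B=WRBB
After move 4 (R): R=RRWG U=BGWG F=OYGR D=YBYW B=WROB
After move 5 (F'): F=YROG U=BGRW R=BRYG D=BOYW L=YGOW
Query 1: R[0] = B
Query 2: D[2] = Y
Query 3: U[1] = G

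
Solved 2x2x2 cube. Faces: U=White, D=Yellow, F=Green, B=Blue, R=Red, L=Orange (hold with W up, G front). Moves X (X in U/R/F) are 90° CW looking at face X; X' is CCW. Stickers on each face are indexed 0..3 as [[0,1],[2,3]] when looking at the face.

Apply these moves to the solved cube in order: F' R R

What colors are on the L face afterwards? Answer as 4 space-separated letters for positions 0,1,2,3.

Answer: O W O W

Derivation:
After move 1 (F'): F=GGGG U=WWRR R=YRYR D=OOYY L=OWOW
After move 2 (R): R=YYRR U=WGRG F=GOGY D=OBYB B=RBWB
After move 3 (R): R=RYRY U=WORY F=GBGB D=OWYR B=GBGB
Query: L face = OWOW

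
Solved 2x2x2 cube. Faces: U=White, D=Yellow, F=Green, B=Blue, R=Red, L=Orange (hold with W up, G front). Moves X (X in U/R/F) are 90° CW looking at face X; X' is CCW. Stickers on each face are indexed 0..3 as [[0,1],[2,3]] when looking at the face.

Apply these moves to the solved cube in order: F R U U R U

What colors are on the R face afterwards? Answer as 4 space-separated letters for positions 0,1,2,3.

After move 1 (F): F=GGGG U=WWOO R=WRWR D=RRYY L=OYOY
After move 2 (R): R=WWRR U=WGOG F=GRGY D=RBYB B=OBWB
After move 3 (U): U=OWGG F=WWGY R=OBRR B=OYWB L=GROY
After move 4 (U): U=GOGW F=OBGY R=OYRR B=GRWB L=WWOY
After move 5 (R): R=RORY U=GBGY F=OBGB D=RWYG B=WROB
After move 6 (U): U=GGYB F=ROGB R=WRRY B=WWOB L=OBOY
Query: R face = WRRY

Answer: W R R Y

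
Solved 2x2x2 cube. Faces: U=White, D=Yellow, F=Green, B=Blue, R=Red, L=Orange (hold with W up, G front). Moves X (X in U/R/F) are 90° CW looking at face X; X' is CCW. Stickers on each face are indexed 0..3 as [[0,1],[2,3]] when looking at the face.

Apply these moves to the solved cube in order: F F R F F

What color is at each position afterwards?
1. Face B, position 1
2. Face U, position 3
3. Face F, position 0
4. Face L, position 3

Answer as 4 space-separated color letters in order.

After move 1 (F): F=GGGG U=WWOO R=WRWR D=RRYY L=OYOY
After move 2 (F): F=GGGG U=WWYY R=OROR D=WWYY L=OROR
After move 3 (R): R=OORR U=WGYG F=GWGY D=WBYB B=YBWB
After move 4 (F): F=GGYW U=WGRR R=YOGR D=ROYB L=OWOB
After move 5 (F): F=YGWG U=WGBW R=RORR D=GYYB L=OROO
Query 1: B[1] = B
Query 2: U[3] = W
Query 3: F[0] = Y
Query 4: L[3] = O

Answer: B W Y O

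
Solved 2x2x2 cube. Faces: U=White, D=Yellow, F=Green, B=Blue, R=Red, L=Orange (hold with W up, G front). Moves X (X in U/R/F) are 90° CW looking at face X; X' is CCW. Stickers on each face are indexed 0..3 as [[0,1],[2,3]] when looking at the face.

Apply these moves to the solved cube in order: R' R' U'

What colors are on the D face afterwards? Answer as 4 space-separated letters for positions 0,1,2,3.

After move 1 (R'): R=RRRR U=WBWB F=GWGW D=YGYG B=YBYB
After move 2 (R'): R=RRRR U=WYWY F=GBGB D=YWYW B=GBGB
After move 3 (U'): U=YYWW F=OOGB R=GBRR B=RRGB L=GBOO
Query: D face = YWYW

Answer: Y W Y W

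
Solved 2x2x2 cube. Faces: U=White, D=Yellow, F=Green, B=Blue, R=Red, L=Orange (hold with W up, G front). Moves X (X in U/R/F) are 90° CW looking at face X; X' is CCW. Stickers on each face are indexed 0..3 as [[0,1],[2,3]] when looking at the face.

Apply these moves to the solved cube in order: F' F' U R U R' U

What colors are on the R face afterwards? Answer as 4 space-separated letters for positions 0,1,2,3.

After move 1 (F'): F=GGGG U=WWRR R=YRYR D=OOYY L=OWOW
After move 2 (F'): F=GGGG U=WWYY R=OROR D=WWYY L=OROR
After move 3 (U): U=YWYW F=ORGG R=BBOR B=ORBB L=GGOR
After move 4 (R): R=OBRB U=YRYG F=OWGY D=WBYO B=WRWB
After move 5 (U): U=YYGR F=OBGY R=WRRB B=GGWB L=OWOR
After move 6 (R'): R=RBWR U=YWGG F=OYGR D=WBYY B=OGBB
After move 7 (U): U=GYGW F=RBGR R=OGWR B=OWBB L=OYOR
Query: R face = OGWR

Answer: O G W R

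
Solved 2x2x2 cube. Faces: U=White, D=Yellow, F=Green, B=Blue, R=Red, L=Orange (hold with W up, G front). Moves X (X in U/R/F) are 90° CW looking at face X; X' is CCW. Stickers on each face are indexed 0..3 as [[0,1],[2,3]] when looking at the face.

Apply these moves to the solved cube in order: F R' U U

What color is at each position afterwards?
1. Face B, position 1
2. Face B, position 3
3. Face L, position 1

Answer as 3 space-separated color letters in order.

After move 1 (F): F=GGGG U=WWOO R=WRWR D=RRYY L=OYOY
After move 2 (R'): R=RRWW U=WBOB F=GWGO D=RGYG B=YBRB
After move 3 (U): U=OWBB F=RRGO R=YBWW B=OYRB L=GWOY
After move 4 (U): U=BOBW F=YBGO R=OYWW B=GWRB L=RROY
Query 1: B[1] = W
Query 2: B[3] = B
Query 3: L[1] = R

Answer: W B R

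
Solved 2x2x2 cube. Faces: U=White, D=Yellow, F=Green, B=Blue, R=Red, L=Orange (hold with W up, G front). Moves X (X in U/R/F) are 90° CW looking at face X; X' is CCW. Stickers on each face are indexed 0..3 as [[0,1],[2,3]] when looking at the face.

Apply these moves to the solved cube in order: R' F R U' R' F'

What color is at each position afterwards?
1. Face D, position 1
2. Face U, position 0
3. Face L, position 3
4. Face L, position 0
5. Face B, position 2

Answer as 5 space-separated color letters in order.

Answer: G G W O Y

Derivation:
After move 1 (R'): R=RRRR U=WBWB F=GWGW D=YGYG B=YBYB
After move 2 (F): F=GGWW U=WBOO R=WRBR D=RRYG L=OYOG
After move 3 (R): R=BWRR U=WGOW F=GRWG D=RYYY B=OBBB
After move 4 (U'): U=GWWO F=OYWG R=GRRR B=BWBB L=OBOG
After move 5 (R'): R=RRGR U=GBWB F=OWWO D=RYYG B=YWYB
After move 6 (F'): F=WOOW U=GBRG R=YRRR D=BGYG L=OBOW
Query 1: D[1] = G
Query 2: U[0] = G
Query 3: L[3] = W
Query 4: L[0] = O
Query 5: B[2] = Y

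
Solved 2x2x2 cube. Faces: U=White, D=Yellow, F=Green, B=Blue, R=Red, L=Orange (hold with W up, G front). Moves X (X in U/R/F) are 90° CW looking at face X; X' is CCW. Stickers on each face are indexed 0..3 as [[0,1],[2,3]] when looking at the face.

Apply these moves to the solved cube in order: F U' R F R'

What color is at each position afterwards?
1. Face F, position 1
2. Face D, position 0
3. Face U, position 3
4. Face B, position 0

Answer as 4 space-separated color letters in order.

Answer: Y R O W

Derivation:
After move 1 (F): F=GGGG U=WWOO R=WRWR D=RRYY L=OYOY
After move 2 (U'): U=WOWO F=OYGG R=GGWR B=WRBB L=BBOY
After move 3 (R): R=WGRG U=WYWG F=ORGY D=RBYW B=OROB
After move 4 (F): F=GOYR U=WYYB R=WGGG D=RWYW L=BROB
After move 5 (R'): R=GGWG U=WOYO F=GYYB D=ROYR B=WRWB
Query 1: F[1] = Y
Query 2: D[0] = R
Query 3: U[3] = O
Query 4: B[0] = W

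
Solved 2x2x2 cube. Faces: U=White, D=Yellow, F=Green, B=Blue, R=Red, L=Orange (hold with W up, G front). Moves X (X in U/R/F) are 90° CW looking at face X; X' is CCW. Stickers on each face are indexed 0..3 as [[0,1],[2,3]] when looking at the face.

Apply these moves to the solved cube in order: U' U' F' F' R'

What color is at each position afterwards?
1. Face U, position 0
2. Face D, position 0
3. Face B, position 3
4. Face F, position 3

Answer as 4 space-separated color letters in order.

Answer: W W B Y

Derivation:
After move 1 (U'): U=WWWW F=OOGG R=GGRR B=RRBB L=BBOO
After move 2 (U'): U=WWWW F=BBGG R=OORR B=GGBB L=RROO
After move 3 (F'): F=BGBG U=WWOR R=YOYR D=ROYY L=RWOW
After move 4 (F'): F=GGBB U=WWYY R=OORR D=WWYY L=RROO
After move 5 (R'): R=OROR U=WBYG F=GWBY D=WGYB B=YGWB
Query 1: U[0] = W
Query 2: D[0] = W
Query 3: B[3] = B
Query 4: F[3] = Y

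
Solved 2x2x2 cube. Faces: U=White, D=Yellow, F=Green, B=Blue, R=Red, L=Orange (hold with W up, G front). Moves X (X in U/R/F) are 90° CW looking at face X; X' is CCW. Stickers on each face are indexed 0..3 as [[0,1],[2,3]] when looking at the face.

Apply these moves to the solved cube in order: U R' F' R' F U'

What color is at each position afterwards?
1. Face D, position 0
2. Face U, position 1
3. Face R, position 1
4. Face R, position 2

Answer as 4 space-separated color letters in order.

After move 1 (U): U=WWWW F=RRGG R=BBRR B=OOBB L=GGOO
After move 2 (R'): R=BRBR U=WBWO F=RWGW D=YRYG B=YOYB
After move 3 (F'): F=WWRG U=WBBB R=RRYR D=GOYG L=GOOW
After move 4 (R'): R=RRRY U=WYBY F=WBRB D=GWYG B=GOOB
After move 5 (F): F=RWBB U=WYWO R=BRYY D=RRYG L=GGOW
After move 6 (U'): U=YOWW F=GGBB R=RWYY B=BROB L=GOOW
Query 1: D[0] = R
Query 2: U[1] = O
Query 3: R[1] = W
Query 4: R[2] = Y

Answer: R O W Y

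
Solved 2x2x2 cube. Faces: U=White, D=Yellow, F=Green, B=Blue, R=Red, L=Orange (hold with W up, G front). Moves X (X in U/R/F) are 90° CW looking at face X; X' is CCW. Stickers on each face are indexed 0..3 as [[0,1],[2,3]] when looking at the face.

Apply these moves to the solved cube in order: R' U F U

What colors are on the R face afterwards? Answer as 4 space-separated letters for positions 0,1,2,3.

Answer: O O B R

Derivation:
After move 1 (R'): R=RRRR U=WBWB F=GWGW D=YGYG B=YBYB
After move 2 (U): U=WWBB F=RRGW R=YBRR B=OOYB L=GWOO
After move 3 (F): F=GRWR U=WWOW R=BBBR D=RYYG L=GYOG
After move 4 (U): U=OWWW F=BBWR R=OOBR B=GYYB L=GROG
Query: R face = OOBR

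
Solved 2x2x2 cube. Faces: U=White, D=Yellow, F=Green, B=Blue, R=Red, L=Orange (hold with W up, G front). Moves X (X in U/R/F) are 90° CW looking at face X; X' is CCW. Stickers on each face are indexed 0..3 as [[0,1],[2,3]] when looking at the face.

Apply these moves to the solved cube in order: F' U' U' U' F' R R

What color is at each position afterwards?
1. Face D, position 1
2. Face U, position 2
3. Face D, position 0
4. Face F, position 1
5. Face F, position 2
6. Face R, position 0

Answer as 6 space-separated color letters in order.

After move 1 (F'): F=GGGG U=WWRR R=YRYR D=OOYY L=OWOW
After move 2 (U'): U=WRWR F=OWGG R=GGYR B=YRBB L=BBOW
After move 3 (U'): U=RRWW F=BBGG R=OWYR B=GGBB L=YROW
After move 4 (U'): U=RWRW F=YRGG R=BBYR B=OWBB L=GGOW
After move 5 (F'): F=RGYG U=RWBY R=OBOR D=GWYY L=GWOR
After move 6 (R): R=OORB U=RGBG F=RWYY D=GBYO B=YWWB
After move 7 (R): R=ROBO U=RWBY F=RBYO D=GWYY B=GWGB
Query 1: D[1] = W
Query 2: U[2] = B
Query 3: D[0] = G
Query 4: F[1] = B
Query 5: F[2] = Y
Query 6: R[0] = R

Answer: W B G B Y R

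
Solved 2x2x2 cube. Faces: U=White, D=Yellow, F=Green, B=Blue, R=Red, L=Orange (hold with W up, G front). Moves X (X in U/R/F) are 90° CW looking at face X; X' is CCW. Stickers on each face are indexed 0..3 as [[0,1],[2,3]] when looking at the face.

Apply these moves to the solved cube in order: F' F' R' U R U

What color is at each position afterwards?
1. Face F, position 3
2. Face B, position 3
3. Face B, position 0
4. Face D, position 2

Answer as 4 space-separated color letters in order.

After move 1 (F'): F=GGGG U=WWRR R=YRYR D=OOYY L=OWOW
After move 2 (F'): F=GGGG U=WWYY R=OROR D=WWYY L=OROR
After move 3 (R'): R=RROO U=WBYB F=GWGY D=WGYG B=YBWB
After move 4 (U): U=YWBB F=RRGY R=YBOO B=ORWB L=GWOR
After move 5 (R): R=OYOB U=YRBY F=RGGG D=WWYO B=BRWB
After move 6 (U): U=BYYR F=OYGG R=BROB B=GWWB L=RGOR
Query 1: F[3] = G
Query 2: B[3] = B
Query 3: B[0] = G
Query 4: D[2] = Y

Answer: G B G Y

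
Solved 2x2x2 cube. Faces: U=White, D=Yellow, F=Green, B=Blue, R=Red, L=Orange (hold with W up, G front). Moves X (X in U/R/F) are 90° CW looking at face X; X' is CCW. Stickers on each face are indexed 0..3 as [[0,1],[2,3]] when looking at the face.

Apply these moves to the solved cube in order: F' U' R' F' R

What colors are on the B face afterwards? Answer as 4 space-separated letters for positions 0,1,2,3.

Answer: G R B B

Derivation:
After move 1 (F'): F=GGGG U=WWRR R=YRYR D=OOYY L=OWOW
After move 2 (U'): U=WRWR F=OWGG R=GGYR B=YRBB L=BBOW
After move 3 (R'): R=GRGY U=WBWY F=ORGR D=OWYG B=YROB
After move 4 (F'): F=RROG U=WBGG R=WROY D=BWYG L=BYOW
After move 5 (R): R=OWYR U=WRGG F=RWOG D=BOYY B=GRBB
Query: B face = GRBB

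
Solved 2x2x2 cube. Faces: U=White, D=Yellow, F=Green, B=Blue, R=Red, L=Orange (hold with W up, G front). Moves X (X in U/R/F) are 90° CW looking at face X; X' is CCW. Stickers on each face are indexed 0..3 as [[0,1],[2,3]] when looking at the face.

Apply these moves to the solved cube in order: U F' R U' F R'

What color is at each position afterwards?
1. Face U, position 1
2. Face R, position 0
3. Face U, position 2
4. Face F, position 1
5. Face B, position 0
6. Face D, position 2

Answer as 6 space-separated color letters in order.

Answer: W O W G O Y

Derivation:
After move 1 (U): U=WWWW F=RRGG R=BBRR B=OOBB L=GGOO
After move 2 (F'): F=RGRG U=WWBR R=YBYR D=GOYY L=GWOW
After move 3 (R): R=YYRB U=WGBG F=RORY D=GBYO B=ROWB
After move 4 (U'): U=GGWB F=GWRY R=RORB B=YYWB L=ROOW
After move 5 (F): F=RGYW U=GGWO R=WOBB D=RRYO L=RGOB
After move 6 (R'): R=OBWB U=GWWY F=RGYO D=RGYW B=OYRB
Query 1: U[1] = W
Query 2: R[0] = O
Query 3: U[2] = W
Query 4: F[1] = G
Query 5: B[0] = O
Query 6: D[2] = Y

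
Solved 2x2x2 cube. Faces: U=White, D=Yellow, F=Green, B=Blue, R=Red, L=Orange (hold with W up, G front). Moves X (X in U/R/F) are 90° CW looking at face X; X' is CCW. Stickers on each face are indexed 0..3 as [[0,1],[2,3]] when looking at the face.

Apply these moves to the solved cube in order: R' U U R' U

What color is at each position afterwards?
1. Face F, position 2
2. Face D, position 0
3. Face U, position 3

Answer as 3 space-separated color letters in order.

Answer: G Y Y

Derivation:
After move 1 (R'): R=RRRR U=WBWB F=GWGW D=YGYG B=YBYB
After move 2 (U): U=WWBB F=RRGW R=YBRR B=OOYB L=GWOO
After move 3 (U): U=BWBW F=YBGW R=OORR B=GWYB L=RROO
After move 4 (R'): R=OROR U=BYBG F=YWGW D=YBYW B=GWGB
After move 5 (U): U=BBGY F=ORGW R=GWOR B=RRGB L=YWOO
Query 1: F[2] = G
Query 2: D[0] = Y
Query 3: U[3] = Y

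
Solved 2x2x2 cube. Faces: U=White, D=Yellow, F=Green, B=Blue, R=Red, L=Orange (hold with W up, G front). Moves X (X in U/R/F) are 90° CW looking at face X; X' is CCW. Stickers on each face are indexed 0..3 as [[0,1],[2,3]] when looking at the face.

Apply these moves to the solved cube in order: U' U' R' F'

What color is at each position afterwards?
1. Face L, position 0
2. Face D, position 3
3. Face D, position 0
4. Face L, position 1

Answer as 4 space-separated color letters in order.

Answer: R G R G

Derivation:
After move 1 (U'): U=WWWW F=OOGG R=GGRR B=RRBB L=BBOO
After move 2 (U'): U=WWWW F=BBGG R=OORR B=GGBB L=RROO
After move 3 (R'): R=OROR U=WBWG F=BWGW D=YBYG B=YGYB
After move 4 (F'): F=WWBG U=WBOO R=BRYR D=ROYG L=RGOW
Query 1: L[0] = R
Query 2: D[3] = G
Query 3: D[0] = R
Query 4: L[1] = G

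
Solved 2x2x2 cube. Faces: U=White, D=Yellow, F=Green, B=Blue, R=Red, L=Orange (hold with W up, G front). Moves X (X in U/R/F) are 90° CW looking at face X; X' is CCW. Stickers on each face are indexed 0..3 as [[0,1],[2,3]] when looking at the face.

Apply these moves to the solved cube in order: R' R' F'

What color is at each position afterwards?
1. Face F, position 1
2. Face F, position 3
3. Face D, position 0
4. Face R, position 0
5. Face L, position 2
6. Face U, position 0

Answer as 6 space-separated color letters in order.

After move 1 (R'): R=RRRR U=WBWB F=GWGW D=YGYG B=YBYB
After move 2 (R'): R=RRRR U=WYWY F=GBGB D=YWYW B=GBGB
After move 3 (F'): F=BBGG U=WYRR R=WRYR D=OOYW L=OYOW
Query 1: F[1] = B
Query 2: F[3] = G
Query 3: D[0] = O
Query 4: R[0] = W
Query 5: L[2] = O
Query 6: U[0] = W

Answer: B G O W O W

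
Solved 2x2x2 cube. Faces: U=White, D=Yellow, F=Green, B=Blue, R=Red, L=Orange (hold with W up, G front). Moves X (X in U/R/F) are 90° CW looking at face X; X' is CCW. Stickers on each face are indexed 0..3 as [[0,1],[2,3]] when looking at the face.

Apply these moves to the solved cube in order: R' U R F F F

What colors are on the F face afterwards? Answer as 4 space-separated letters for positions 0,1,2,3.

After move 1 (R'): R=RRRR U=WBWB F=GWGW D=YGYG B=YBYB
After move 2 (U): U=WWBB F=RRGW R=YBRR B=OOYB L=GWOO
After move 3 (R): R=RYRB U=WRBW F=RGGG D=YYYO B=BOWB
After move 4 (F): F=GRGG U=WROW R=BYWB D=RRYO L=GYOY
After move 5 (F): F=GGGR U=WRYY R=OYWB D=WBYO L=GROR
After move 6 (F): F=GGRG U=WRRR R=YYYB D=WOYO L=GWOB
Query: F face = GGRG

Answer: G G R G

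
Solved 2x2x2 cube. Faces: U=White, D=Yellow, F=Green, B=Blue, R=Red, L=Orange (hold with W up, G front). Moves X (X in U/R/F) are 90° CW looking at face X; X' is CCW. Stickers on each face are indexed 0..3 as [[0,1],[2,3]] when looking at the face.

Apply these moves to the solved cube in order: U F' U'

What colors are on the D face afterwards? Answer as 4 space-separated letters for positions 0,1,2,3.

After move 1 (U): U=WWWW F=RRGG R=BBRR B=OOBB L=GGOO
After move 2 (F'): F=RGRG U=WWBR R=YBYR D=GOYY L=GWOW
After move 3 (U'): U=WRWB F=GWRG R=RGYR B=YBBB L=OOOW
Query: D face = GOYY

Answer: G O Y Y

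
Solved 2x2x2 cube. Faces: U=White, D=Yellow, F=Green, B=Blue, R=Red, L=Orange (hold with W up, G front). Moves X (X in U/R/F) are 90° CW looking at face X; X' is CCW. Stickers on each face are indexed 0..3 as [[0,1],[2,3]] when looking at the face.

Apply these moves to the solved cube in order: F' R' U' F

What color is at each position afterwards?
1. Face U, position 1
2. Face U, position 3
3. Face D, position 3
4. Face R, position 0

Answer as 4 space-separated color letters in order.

After move 1 (F'): F=GGGG U=WWRR R=YRYR D=OOYY L=OWOW
After move 2 (R'): R=RRYY U=WBRB F=GWGR D=OGYG B=YBOB
After move 3 (U'): U=BBWR F=OWGR R=GWYY B=RROB L=YBOW
After move 4 (F): F=GORW U=BBWB R=WWRY D=YGYG L=YOOG
Query 1: U[1] = B
Query 2: U[3] = B
Query 3: D[3] = G
Query 4: R[0] = W

Answer: B B G W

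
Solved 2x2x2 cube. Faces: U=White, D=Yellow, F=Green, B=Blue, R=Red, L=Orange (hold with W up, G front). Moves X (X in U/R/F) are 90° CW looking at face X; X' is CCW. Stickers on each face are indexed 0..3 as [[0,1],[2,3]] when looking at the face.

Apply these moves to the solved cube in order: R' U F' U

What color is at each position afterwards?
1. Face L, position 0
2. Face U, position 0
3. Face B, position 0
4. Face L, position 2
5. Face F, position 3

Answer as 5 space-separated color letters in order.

Answer: R Y G O G

Derivation:
After move 1 (R'): R=RRRR U=WBWB F=GWGW D=YGYG B=YBYB
After move 2 (U): U=WWBB F=RRGW R=YBRR B=OOYB L=GWOO
After move 3 (F'): F=RWRG U=WWYR R=GBYR D=WOYG L=GBOB
After move 4 (U): U=YWRW F=GBRG R=OOYR B=GBYB L=RWOB
Query 1: L[0] = R
Query 2: U[0] = Y
Query 3: B[0] = G
Query 4: L[2] = O
Query 5: F[3] = G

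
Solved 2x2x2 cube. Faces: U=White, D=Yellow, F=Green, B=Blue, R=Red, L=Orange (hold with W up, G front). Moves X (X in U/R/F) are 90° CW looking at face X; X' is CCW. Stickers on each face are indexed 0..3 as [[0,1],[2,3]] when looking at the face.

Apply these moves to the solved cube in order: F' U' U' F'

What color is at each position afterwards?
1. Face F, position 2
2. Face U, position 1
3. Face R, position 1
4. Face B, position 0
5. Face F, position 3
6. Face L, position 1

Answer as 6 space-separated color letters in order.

After move 1 (F'): F=GGGG U=WWRR R=YRYR D=OOYY L=OWOW
After move 2 (U'): U=WRWR F=OWGG R=GGYR B=YRBB L=BBOW
After move 3 (U'): U=RRWW F=BBGG R=OWYR B=GGBB L=YROW
After move 4 (F'): F=BGBG U=RROY R=OWOR D=RWYY L=YWOW
Query 1: F[2] = B
Query 2: U[1] = R
Query 3: R[1] = W
Query 4: B[0] = G
Query 5: F[3] = G
Query 6: L[1] = W

Answer: B R W G G W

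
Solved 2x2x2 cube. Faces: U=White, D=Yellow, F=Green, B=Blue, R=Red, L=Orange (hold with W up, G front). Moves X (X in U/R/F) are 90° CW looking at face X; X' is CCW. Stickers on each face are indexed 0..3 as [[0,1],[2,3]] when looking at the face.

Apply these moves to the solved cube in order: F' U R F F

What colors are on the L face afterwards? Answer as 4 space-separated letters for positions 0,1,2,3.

After move 1 (F'): F=GGGG U=WWRR R=YRYR D=OOYY L=OWOW
After move 2 (U): U=RWRW F=YRGG R=BBYR B=OWBB L=GGOW
After move 3 (R): R=YBRB U=RRRG F=YOGY D=OBYO B=WWWB
After move 4 (F): F=GYYO U=RRWG R=RBGB D=RYYO L=GOOB
After move 5 (F): F=YGOY U=RRBO R=WBGB D=GRYO L=GROY
Query: L face = GROY

Answer: G R O Y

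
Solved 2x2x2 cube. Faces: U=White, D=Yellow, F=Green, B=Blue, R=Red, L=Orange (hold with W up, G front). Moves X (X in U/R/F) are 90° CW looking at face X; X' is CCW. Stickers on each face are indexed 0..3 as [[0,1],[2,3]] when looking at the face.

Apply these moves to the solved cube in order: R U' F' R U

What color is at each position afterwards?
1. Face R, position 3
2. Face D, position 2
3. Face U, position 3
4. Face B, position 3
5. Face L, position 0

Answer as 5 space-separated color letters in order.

After move 1 (R): R=RRRR U=WGWG F=GYGY D=YBYB B=WBWB
After move 2 (U'): U=GGWW F=OOGY R=GYRR B=RRWB L=WBOO
After move 3 (F'): F=OYOG U=GGGR R=BYYR D=BOYB L=WWOW
After move 4 (R): R=YBRY U=GYGG F=OOOB D=BWYR B=RRGB
After move 5 (U): U=GGGY F=YBOB R=RRRY B=WWGB L=OOOW
Query 1: R[3] = Y
Query 2: D[2] = Y
Query 3: U[3] = Y
Query 4: B[3] = B
Query 5: L[0] = O

Answer: Y Y Y B O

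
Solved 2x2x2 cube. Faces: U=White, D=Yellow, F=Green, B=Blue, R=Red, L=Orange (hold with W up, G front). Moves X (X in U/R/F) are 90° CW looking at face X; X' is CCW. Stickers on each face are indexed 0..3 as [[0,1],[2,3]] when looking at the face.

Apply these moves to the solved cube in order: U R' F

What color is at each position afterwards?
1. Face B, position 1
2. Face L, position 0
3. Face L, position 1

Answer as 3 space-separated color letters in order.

After move 1 (U): U=WWWW F=RRGG R=BBRR B=OOBB L=GGOO
After move 2 (R'): R=BRBR U=WBWO F=RWGW D=YRYG B=YOYB
After move 3 (F): F=GRWW U=WBOG R=WROR D=BBYG L=GYOR
Query 1: B[1] = O
Query 2: L[0] = G
Query 3: L[1] = Y

Answer: O G Y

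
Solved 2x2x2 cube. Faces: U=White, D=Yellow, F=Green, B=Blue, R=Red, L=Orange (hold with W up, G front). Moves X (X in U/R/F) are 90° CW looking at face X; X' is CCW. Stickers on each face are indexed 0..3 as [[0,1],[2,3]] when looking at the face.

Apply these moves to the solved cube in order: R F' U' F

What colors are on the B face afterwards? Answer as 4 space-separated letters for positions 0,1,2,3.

Answer: B R W B

Derivation:
After move 1 (R): R=RRRR U=WGWG F=GYGY D=YBYB B=WBWB
After move 2 (F'): F=YYGG U=WGRR R=BRYR D=OOYB L=OGOW
After move 3 (U'): U=GRWR F=OGGG R=YYYR B=BRWB L=WBOW
After move 4 (F): F=GOGG U=GRWB R=WYRR D=YYYB L=WOOO
Query: B face = BRWB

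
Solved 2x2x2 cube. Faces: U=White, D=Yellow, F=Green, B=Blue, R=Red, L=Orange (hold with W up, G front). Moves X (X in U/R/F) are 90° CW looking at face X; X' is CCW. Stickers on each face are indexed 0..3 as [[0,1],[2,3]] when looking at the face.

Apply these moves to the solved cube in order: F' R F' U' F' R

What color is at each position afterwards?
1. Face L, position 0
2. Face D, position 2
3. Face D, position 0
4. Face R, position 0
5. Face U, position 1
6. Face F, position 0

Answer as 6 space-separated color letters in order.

Answer: R Y B W G G

Derivation:
After move 1 (F'): F=GGGG U=WWRR R=YRYR D=OOYY L=OWOW
After move 2 (R): R=YYRR U=WGRG F=GOGY D=OBYB B=RBWB
After move 3 (F'): F=OYGG U=WGYR R=BYOR D=WWYB L=OGOR
After move 4 (U'): U=GRWY F=OGGG R=OYOR B=BYWB L=RBOR
After move 5 (F'): F=GGOG U=GROO R=WYWR D=BRYB L=RYOW
After move 6 (R): R=WWRY U=GGOG F=GROB D=BWYB B=OYRB
Query 1: L[0] = R
Query 2: D[2] = Y
Query 3: D[0] = B
Query 4: R[0] = W
Query 5: U[1] = G
Query 6: F[0] = G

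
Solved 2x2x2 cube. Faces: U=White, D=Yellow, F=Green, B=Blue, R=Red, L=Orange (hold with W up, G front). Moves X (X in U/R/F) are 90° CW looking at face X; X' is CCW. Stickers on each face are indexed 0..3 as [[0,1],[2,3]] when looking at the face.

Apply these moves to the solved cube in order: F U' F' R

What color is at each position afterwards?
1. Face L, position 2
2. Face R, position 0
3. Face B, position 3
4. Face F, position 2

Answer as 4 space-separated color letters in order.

After move 1 (F): F=GGGG U=WWOO R=WRWR D=RRYY L=OYOY
After move 2 (U'): U=WOWO F=OYGG R=GGWR B=WRBB L=BBOY
After move 3 (F'): F=YGOG U=WOGW R=RGRR D=BYYY L=BOOW
After move 4 (R): R=RRRG U=WGGG F=YYOY D=BBYW B=WROB
Query 1: L[2] = O
Query 2: R[0] = R
Query 3: B[3] = B
Query 4: F[2] = O

Answer: O R B O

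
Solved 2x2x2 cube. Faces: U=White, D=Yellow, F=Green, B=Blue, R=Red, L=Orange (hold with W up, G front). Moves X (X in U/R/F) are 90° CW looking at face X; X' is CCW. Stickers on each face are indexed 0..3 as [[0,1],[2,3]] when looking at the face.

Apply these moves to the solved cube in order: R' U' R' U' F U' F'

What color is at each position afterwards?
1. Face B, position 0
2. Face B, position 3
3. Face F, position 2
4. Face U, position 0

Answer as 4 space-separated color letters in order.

After move 1 (R'): R=RRRR U=WBWB F=GWGW D=YGYG B=YBYB
After move 2 (U'): U=BBWW F=OOGW R=GWRR B=RRYB L=YBOO
After move 3 (R'): R=WRGR U=BYWR F=OBGW D=YOYW B=GRGB
After move 4 (U'): U=YRBW F=YBGW R=OBGR B=WRGB L=GROO
After move 5 (F): F=GYWB U=YROR R=BBWR D=GOYW L=GYOO
After move 6 (U'): U=RRYO F=GYWB R=GYWR B=BBGB L=WROO
After move 7 (F'): F=YBGW U=RRGW R=OYGR D=ROYW L=WOOY
Query 1: B[0] = B
Query 2: B[3] = B
Query 3: F[2] = G
Query 4: U[0] = R

Answer: B B G R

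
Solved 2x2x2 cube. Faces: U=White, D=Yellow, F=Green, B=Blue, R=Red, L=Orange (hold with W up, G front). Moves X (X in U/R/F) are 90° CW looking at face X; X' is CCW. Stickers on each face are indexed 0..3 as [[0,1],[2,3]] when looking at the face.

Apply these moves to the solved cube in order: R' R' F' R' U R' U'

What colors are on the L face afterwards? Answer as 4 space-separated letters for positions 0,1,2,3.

After move 1 (R'): R=RRRR U=WBWB F=GWGW D=YGYG B=YBYB
After move 2 (R'): R=RRRR U=WYWY F=GBGB D=YWYW B=GBGB
After move 3 (F'): F=BBGG U=WYRR R=WRYR D=OOYW L=OYOW
After move 4 (R'): R=RRWY U=WGRG F=BYGR D=OBYG B=WBOB
After move 5 (U): U=RWGG F=RRGR R=WBWY B=OYOB L=BYOW
After move 6 (R'): R=BYWW U=ROGO F=RWGG D=ORYR B=GYBB
After move 7 (U'): U=OORG F=BYGG R=RWWW B=BYBB L=GYOW
Query: L face = GYOW

Answer: G Y O W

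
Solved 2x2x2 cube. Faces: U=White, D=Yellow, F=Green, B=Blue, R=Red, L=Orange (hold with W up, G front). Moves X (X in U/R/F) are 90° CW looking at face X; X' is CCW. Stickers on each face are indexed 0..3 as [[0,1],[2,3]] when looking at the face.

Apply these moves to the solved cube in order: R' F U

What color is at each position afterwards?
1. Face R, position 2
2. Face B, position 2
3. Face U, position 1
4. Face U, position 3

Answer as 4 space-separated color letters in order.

After move 1 (R'): R=RRRR U=WBWB F=GWGW D=YGYG B=YBYB
After move 2 (F): F=GGWW U=WBOO R=WRBR D=RRYG L=OYOG
After move 3 (U): U=OWOB F=WRWW R=YBBR B=OYYB L=GGOG
Query 1: R[2] = B
Query 2: B[2] = Y
Query 3: U[1] = W
Query 4: U[3] = B

Answer: B Y W B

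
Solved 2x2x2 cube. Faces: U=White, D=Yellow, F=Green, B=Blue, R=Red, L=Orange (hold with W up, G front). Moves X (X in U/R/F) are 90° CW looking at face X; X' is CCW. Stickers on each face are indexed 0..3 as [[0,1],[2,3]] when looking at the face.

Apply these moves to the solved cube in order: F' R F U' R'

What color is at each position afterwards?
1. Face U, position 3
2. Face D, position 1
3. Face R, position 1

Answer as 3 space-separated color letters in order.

Answer: R O R

Derivation:
After move 1 (F'): F=GGGG U=WWRR R=YRYR D=OOYY L=OWOW
After move 2 (R): R=YYRR U=WGRG F=GOGY D=OBYB B=RBWB
After move 3 (F): F=GGYO U=WGWW R=RYGR D=RYYB L=OOOB
After move 4 (U'): U=GWWW F=OOYO R=GGGR B=RYWB L=RBOB
After move 5 (R'): R=GRGG U=GWWR F=OWYW D=ROYO B=BYYB
Query 1: U[3] = R
Query 2: D[1] = O
Query 3: R[1] = R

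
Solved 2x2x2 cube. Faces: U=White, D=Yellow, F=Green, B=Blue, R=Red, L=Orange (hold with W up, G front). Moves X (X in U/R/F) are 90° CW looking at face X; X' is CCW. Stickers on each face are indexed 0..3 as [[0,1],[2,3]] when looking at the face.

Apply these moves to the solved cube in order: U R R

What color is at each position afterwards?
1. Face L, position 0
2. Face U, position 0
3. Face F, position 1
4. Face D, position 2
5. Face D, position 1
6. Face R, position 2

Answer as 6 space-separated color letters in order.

After move 1 (U): U=WWWW F=RRGG R=BBRR B=OOBB L=GGOO
After move 2 (R): R=RBRB U=WRWG F=RYGY D=YBYO B=WOWB
After move 3 (R): R=RRBB U=WYWY F=RBGO D=YWYW B=GORB
Query 1: L[0] = G
Query 2: U[0] = W
Query 3: F[1] = B
Query 4: D[2] = Y
Query 5: D[1] = W
Query 6: R[2] = B

Answer: G W B Y W B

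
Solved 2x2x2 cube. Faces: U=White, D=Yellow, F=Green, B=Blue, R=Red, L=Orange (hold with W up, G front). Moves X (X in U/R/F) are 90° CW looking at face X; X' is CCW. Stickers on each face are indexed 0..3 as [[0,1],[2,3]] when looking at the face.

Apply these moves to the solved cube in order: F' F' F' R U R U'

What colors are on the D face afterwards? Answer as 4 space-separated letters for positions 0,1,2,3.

After move 1 (F'): F=GGGG U=WWRR R=YRYR D=OOYY L=OWOW
After move 2 (F'): F=GGGG U=WWYY R=OROR D=WWYY L=OROR
After move 3 (F'): F=GGGG U=WWOO R=WRWR D=RRYY L=OYOY
After move 4 (R): R=WWRR U=WGOG F=GRGY D=RBYB B=OBWB
After move 5 (U): U=OWGG F=WWGY R=OBRR B=OYWB L=GROY
After move 6 (R): R=RORB U=OWGY F=WBGB D=RWYO B=GYWB
After move 7 (U'): U=WYOG F=GRGB R=WBRB B=ROWB L=GYOY
Query: D face = RWYO

Answer: R W Y O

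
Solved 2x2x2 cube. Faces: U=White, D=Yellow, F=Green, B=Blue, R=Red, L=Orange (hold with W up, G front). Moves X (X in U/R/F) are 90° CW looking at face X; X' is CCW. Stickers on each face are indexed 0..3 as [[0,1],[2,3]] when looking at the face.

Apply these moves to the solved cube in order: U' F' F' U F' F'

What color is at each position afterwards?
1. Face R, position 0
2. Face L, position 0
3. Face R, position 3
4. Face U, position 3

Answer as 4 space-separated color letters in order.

After move 1 (U'): U=WWWW F=OOGG R=GGRR B=RRBB L=BBOO
After move 2 (F'): F=OGOG U=WWGR R=YGYR D=BOYY L=BWOW
After move 3 (F'): F=GGOO U=WWYY R=OGBR D=WWYY L=BROG
After move 4 (U): U=YWYW F=OGOO R=RRBR B=BRBB L=GGOG
After move 5 (F'): F=GOOO U=YWRB R=WRWR D=GGYY L=GWOY
After move 6 (F'): F=OOGO U=YWWW R=GRGR D=WYYY L=GBOR
Query 1: R[0] = G
Query 2: L[0] = G
Query 3: R[3] = R
Query 4: U[3] = W

Answer: G G R W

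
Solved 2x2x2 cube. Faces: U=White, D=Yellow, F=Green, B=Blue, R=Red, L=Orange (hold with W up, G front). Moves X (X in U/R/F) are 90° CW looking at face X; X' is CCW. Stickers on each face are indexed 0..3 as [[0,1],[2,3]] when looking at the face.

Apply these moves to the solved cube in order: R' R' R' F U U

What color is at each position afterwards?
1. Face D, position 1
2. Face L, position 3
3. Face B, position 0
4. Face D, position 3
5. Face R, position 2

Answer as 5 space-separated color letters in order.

Answer: R B G B G

Derivation:
After move 1 (R'): R=RRRR U=WBWB F=GWGW D=YGYG B=YBYB
After move 2 (R'): R=RRRR U=WYWY F=GBGB D=YWYW B=GBGB
After move 3 (R'): R=RRRR U=WGWG F=GYGY D=YBYB B=WBWB
After move 4 (F): F=GGYY U=WGOO R=WRGR D=RRYB L=OYOB
After move 5 (U): U=OWOG F=WRYY R=WBGR B=OYWB L=GGOB
After move 6 (U): U=OOGW F=WBYY R=OYGR B=GGWB L=WROB
Query 1: D[1] = R
Query 2: L[3] = B
Query 3: B[0] = G
Query 4: D[3] = B
Query 5: R[2] = G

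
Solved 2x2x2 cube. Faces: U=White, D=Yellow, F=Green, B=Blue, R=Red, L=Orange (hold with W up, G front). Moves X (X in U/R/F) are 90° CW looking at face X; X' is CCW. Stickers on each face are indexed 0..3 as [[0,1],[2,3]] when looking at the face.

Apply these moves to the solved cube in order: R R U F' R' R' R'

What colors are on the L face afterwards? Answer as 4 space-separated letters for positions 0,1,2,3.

After move 1 (R): R=RRRR U=WGWG F=GYGY D=YBYB B=WBWB
After move 2 (R): R=RRRR U=WYWY F=GBGB D=YWYW B=GBGB
After move 3 (U): U=WWYY F=RRGB R=GBRR B=OOGB L=GBOO
After move 4 (F'): F=RBRG U=WWGR R=WBYR D=BOYW L=GYOY
After move 5 (R'): R=BRWY U=WGGO F=RWRR D=BBYG B=WOOB
After move 6 (R'): R=RYBW U=WOGW F=RGRO D=BWYR B=GOBB
After move 7 (R'): R=YWRB U=WBGG F=RORW D=BGYO B=ROWB
Query: L face = GYOY

Answer: G Y O Y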